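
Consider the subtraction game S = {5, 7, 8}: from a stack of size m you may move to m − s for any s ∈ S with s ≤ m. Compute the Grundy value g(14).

0

Grundy values for subtraction set {5, 7, 8}:
g(0) = mex{} = 0
g(1) = mex{} = 0
g(2) = mex{} = 0
g(3) = mex{} = 0
g(4) = mex{} = 0
g(5) = mex{0} = 1
g(6) = mex{0} = 1
g(7) = mex{0} = 1
g(8) = mex{0} = 1
g(9) = mex{0} = 1
g(10) = mex{0,1} = 2
g(11) = mex{0,1} = 2
g(12) = mex{0,1} = 2
g(13) = mex{1} = 0
g(14) = mex{1} = 0
So g(14) = 0.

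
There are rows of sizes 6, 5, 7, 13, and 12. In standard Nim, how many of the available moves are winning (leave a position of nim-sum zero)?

Write each in binary and XOR column by column:
  0110  (6)
  0101  (5)
  0111  (7)
  1101  (13)
  1100  (12)
  ----
  0101  (5)
The overall nim-sum is X = 5. A row of size p has a winning move iff p XOR X < p (reduce it to p XOR X).
  6: 6 XOR 5 = 3 < 6 — winning move (to 3).
  5: 5 XOR 5 = 0 < 5 — winning move (to 0).
  7: 7 XOR 5 = 2 < 7 — winning move (to 2).
  13: 13 XOR 5 = 8 < 13 — winning move (to 8).
  12: 12 XOR 5 = 9 < 12 — winning move (to 9).
That gives 5 winning moves.

5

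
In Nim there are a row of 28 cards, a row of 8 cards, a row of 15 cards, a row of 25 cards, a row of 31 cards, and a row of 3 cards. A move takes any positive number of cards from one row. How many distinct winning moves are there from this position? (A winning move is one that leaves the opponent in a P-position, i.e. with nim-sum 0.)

Compute the nim-sum pairwise:
28 ^ 8 = 20
20 ^ 15 = 27
27 ^ 25 = 2
2 ^ 31 = 29
29 ^ 3 = 30
The overall nim-sum is X = 30. A row of size p has a winning move iff p XOR X < p (reduce it to p XOR X).
  28: 28 XOR 30 = 2 < 28 — winning move (to 2).
  8: 8 XOR 30 = 22 ≥ 8 — no move.
  15: 15 XOR 30 = 17 ≥ 15 — no move.
  25: 25 XOR 30 = 7 < 25 — winning move (to 7).
  31: 31 XOR 30 = 1 < 31 — winning move (to 1).
  3: 3 XOR 30 = 29 ≥ 3 — no move.
That gives 3 winning moves.

3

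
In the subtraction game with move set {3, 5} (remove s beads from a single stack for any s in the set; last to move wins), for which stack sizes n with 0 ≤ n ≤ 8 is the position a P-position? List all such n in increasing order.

0, 1, 2, 8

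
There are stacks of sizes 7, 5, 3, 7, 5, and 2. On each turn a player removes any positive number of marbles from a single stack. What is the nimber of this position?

Bitwise XOR of the heap sizes:
  111  (7)
  101  (5)
  011  (3)
  111  (7)
  101  (5)
  010  (2)
  ---
  001  (1)

1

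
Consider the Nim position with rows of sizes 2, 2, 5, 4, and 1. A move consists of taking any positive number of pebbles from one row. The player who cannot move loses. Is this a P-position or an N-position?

P-position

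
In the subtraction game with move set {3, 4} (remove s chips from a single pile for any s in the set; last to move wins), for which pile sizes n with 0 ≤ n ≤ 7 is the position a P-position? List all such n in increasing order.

0, 1, 2, 7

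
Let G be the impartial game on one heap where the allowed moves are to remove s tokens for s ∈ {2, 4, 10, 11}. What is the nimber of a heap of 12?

3

Compute g(0), g(1), … for moves {2, 4, 10, 11}:
g(0) = mex{} = 0
g(1) = mex{} = 0
g(2) = mex{0} = 1
g(3) = mex{0} = 1
g(4) = mex{0,1} = 2
g(5) = mex{0,1} = 2
g(6) = mex{1,2} = 0
g(7) = mex{1,2} = 0
g(8) = mex{0,2} = 1
g(9) = mex{0,2} = 1
g(10) = mex{0,1} = 2
g(11) = mex{0,1} = 2
g(12) = mex{0,1,2} = 3
So g(12) = 3.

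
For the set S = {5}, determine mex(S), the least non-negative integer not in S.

0 is not in the set, so the mex is 0.

0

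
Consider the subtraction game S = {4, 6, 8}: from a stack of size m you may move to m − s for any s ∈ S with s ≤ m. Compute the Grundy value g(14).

Grundy values for subtraction set {4, 6, 8}:
g(0) = mex{} = 0
g(1) = mex{} = 0
g(2) = mex{} = 0
g(3) = mex{} = 0
g(4) = mex{0} = 1
g(5) = mex{0} = 1
g(6) = mex{0} = 1
g(7) = mex{0} = 1
g(8) = mex{0,1} = 2
g(9) = mex{0,1} = 2
g(10) = mex{0,1} = 2
g(11) = mex{0,1} = 2
g(12) = mex{1,2} = 0
g(13) = mex{1,2} = 0
g(14) = mex{1,2} = 0
So g(14) = 0.

0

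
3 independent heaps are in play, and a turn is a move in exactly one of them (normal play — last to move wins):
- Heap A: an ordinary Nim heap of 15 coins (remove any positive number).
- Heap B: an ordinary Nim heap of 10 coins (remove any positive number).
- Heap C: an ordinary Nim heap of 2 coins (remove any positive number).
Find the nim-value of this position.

Heap A is a plain Nim heap of size 15, so its Grundy value is 15.
Heap B is a plain Nim heap of size 10, so its Grundy value is 10.
Heap C is a plain Nim heap of size 2, so its Grundy value is 2.
The value of a disjunctive sum is the nim-sum of the parts.
Combined value = 15 XOR 10 XOR 2 = 7.

7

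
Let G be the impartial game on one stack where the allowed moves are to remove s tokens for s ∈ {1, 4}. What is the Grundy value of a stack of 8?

Build the Grundy sequence with g(k) = mex{g(k−s) : s ∈ {1, 4}, s ≤ k}:
g(0) = mex{} = 0
g(1) = mex{0} = 1
g(2) = mex{1} = 0
g(3) = mex{0} = 1
g(4) = mex{0,1} = 2
g(5) = mex{1,2} = 0
g(6) = mex{0} = 1
g(7) = mex{1} = 0
g(8) = mex{0,2} = 1
So g(8) = 1.

1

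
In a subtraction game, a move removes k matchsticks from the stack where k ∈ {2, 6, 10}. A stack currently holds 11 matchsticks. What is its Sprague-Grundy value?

1

Build the Grundy sequence with g(k) = mex{g(k−s) : s ∈ {2, 6, 10}, s ≤ k}:
k:     0  1  2  3  4  5  6  7  8  9 10 11
g(k):  0  0  1  1  0  0  1  1  0  0  1  1
So g(11) = 1.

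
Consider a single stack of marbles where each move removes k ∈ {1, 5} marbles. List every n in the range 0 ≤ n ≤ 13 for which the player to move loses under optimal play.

0, 2, 4, 6, 8, 10, 12

Compute g(0), g(1), … for moves {1, 5}:
g(0) = mex{} = 0
g(1) = mex{0} = 1
g(2) = mex{1} = 0
g(3) = mex{0} = 1
g(4) = mex{1} = 0
g(5) = mex{0} = 1
g(6) = mex{1} = 0
g(7) = mex{0} = 1
g(8) = mex{1} = 0
g(9) = mex{0} = 1
g(10) = mex{1} = 0
g(11) = mex{0} = 1
g(12) = mex{1} = 0
g(13) = mex{0} = 1
The P-positions (g = 0) in 0..13 are 0, 2, 4, 6, 8, 10, 12.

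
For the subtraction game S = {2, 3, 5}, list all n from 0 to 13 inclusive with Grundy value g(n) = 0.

Compute g(0), g(1), … for moves {2, 3, 5}:
g(0) = mex{} = 0
g(1) = mex{} = 0
g(2) = mex{0} = 1
g(3) = mex{0} = 1
g(4) = mex{0,1} = 2
g(5) = mex{0,1} = 2
g(6) = mex{0,1,2} = 3
g(7) = mex{1,2} = 0
g(8) = mex{1,2,3} = 0
g(9) = mex{0,2,3} = 1
g(10) = mex{0,2} = 1
g(11) = mex{0,1,3} = 2
g(12) = mex{0,1} = 2
g(13) = mex{0,1,2} = 3
The P-positions (g = 0) in 0..13 are 0, 1, 7, 8.

0, 1, 7, 8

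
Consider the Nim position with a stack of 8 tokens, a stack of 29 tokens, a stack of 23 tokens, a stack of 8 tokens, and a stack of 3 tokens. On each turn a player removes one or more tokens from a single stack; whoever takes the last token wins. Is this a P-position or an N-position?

Compute the nim-sum pairwise:
8 XOR 29 = 21
21 XOR 23 = 2
2 XOR 8 = 10
10 XOR 3 = 9
The nim-sum is 9 ≠ 0, so this is an N-position: the player to move can win.

N-position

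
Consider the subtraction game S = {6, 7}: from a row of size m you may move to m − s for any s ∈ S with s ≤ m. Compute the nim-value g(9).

1

Grundy values for subtraction set {6, 7}:
k:     0  1  2  3  4  5  6  7  8  9
g(k):  0  0  0  0  0  0  1  1  1  1
So g(9) = 1.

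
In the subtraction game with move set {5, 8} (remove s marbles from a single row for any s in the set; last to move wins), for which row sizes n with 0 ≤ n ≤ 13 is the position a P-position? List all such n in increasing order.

Build the Grundy sequence with g(k) = mex{g(k−s) : s ∈ {5, 8}, s ≤ k}:
k:     0  1  2  3  4  5  6  7  8  9 10 11 12 13
g(k):  0  0  0  0  0  1  1  1  1  1  2  2  2  0
The P-positions (g = 0) in 0..13 are 0, 1, 2, 3, 4, 13.

0, 1, 2, 3, 4, 13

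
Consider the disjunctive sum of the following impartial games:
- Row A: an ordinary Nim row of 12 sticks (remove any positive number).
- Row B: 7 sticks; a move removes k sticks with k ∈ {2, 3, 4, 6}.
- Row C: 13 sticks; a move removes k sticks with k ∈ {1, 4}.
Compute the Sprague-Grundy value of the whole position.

14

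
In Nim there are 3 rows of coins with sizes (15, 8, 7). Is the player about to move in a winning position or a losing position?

Losing position

Compute the nim-sum pairwise:
15 ^ 8 = 7
7 ^ 7 = 0
The nim-sum is 0, so this is a P-position: the player to move is in a losing position under optimal play.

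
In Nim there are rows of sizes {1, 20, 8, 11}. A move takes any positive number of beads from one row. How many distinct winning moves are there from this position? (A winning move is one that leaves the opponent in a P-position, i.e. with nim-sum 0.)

Compute the nim-sum pairwise:
1 XOR 20 = 21
21 XOR 8 = 29
29 XOR 11 = 22
The overall nim-sum is X = 22. A row of size p has a winning move iff p XOR X < p (reduce it to p XOR X).
  1: 1 XOR 22 = 23 ≥ 1 — no move.
  20: 20 XOR 22 = 2 < 20 — winning move (to 2).
  8: 8 XOR 22 = 30 ≥ 8 — no move.
  11: 11 XOR 22 = 29 ≥ 11 — no move.
That gives 1 winning move.

1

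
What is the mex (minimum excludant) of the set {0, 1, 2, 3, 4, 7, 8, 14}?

5

The values 0, 1, 2, 3, 4 are all present; 5 is the first non-negative integer missing from the set.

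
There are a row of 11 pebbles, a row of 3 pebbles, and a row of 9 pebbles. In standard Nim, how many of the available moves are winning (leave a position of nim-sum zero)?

Write each in binary and XOR column by column:
  1011  (11)
  0011  (3)
  1001  (9)
  ----
  0001  (1)
The overall nim-sum is X = 1. A row of size p has a winning move iff p XOR X < p (reduce it to p XOR X).
  11: 11 XOR 1 = 10 < 11 — winning move (to 10).
  3: 3 XOR 1 = 2 < 3 — winning move (to 2).
  9: 9 XOR 1 = 8 < 9 — winning move (to 8).
That gives 3 winning moves.

3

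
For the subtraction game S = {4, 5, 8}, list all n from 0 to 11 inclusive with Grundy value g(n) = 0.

0, 1, 2, 3

Compute g(0), g(1), … for moves {4, 5, 8}:
k:     0  1  2  3  4  5  6  7  8  9 10 11
g(k):  0  0  0  0  1  1  1  1  2  2  2  2
The P-positions (g = 0) in 0..11 are 0, 1, 2, 3.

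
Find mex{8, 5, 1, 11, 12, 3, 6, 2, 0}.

4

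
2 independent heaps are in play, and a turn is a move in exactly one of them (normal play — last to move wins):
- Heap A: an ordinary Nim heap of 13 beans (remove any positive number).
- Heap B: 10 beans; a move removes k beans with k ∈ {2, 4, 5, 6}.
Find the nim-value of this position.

Heap A is a plain Nim heap of size 13, so its Grundy value is 13.
Grundy values for heap B (subtraction set {2, 4, 5, 6}):
g(0) = mex{} = 0
g(1) = mex{} = 0
g(2) = mex{0} = 1
g(3) = mex{0} = 1
g(4) = mex{0,1} = 2
g(5) = mex{0,1} = 2
g(6) = mex{0,1,2} = 3
g(7) = mex{0,1,2} = 3
g(8) = mex{1,2,3} = 0
g(9) = mex{1,2,3} = 0
g(10) = mex{0,2,3} = 1
So g(10) = 1.
By the Sprague-Grundy theorem, the Grundy value of a sum of independent games is the XOR of the component values.
Combined value = 13 ⊕ 1 = 12.

12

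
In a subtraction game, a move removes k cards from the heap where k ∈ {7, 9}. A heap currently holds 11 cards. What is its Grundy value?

1

Compute g(0), g(1), … for moves {7, 9}:
g(0) = mex{} = 0
g(1) = mex{} = 0
g(2) = mex{} = 0
g(3) = mex{} = 0
g(4) = mex{} = 0
g(5) = mex{} = 0
g(6) = mex{} = 0
g(7) = mex{0} = 1
g(8) = mex{0} = 1
g(9) = mex{0} = 1
g(10) = mex{0} = 1
g(11) = mex{0} = 1
So g(11) = 1.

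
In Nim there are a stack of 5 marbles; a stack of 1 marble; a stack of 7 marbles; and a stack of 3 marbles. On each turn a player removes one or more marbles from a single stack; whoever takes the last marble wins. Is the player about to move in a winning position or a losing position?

Bitwise XOR of the heap sizes:
  101  (5)
  001  (1)
  111  (7)
  011  (3)
  ---
  000  (0)
The nim-sum is 0, so this is a P-position: the player to move is in a losing position under optimal play.

Losing position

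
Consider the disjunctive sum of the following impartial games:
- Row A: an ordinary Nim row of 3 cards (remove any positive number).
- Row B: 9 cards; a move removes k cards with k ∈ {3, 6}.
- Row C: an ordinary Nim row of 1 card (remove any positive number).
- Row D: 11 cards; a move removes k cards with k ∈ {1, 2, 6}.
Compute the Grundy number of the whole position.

3

Row A is a plain Nim row of size 3, so its Grundy value is 3.
Build the Grundy sequence for row B with g(k) = mex{g(k−s) : s ∈ {3, 6}, s ≤ k}:
g(0) = mex{} = 0
g(1) = mex{} = 0
g(2) = mex{} = 0
g(3) = mex{0} = 1
g(4) = mex{0} = 1
g(5) = mex{0} = 1
g(6) = mex{0,1} = 2
g(7) = mex{0,1} = 2
g(8) = mex{0,1} = 2
g(9) = mex{1,2} = 0
So g(9) = 0.
Row C is a plain Nim row of size 1, so its Grundy value is 1.
Grundy values for row D (subtraction set {1, 2, 6}):
k:     0  1  2  3  4  5  6  7  8  9 10 11
g(k):  0  1  2  0  1  2  3  0  1  2  0  1
So g(11) = 1.
The value of a disjunctive sum is the nim-sum of the parts.
Combined value = 3 ⊕ 0 ⊕ 1 ⊕ 1 = 3.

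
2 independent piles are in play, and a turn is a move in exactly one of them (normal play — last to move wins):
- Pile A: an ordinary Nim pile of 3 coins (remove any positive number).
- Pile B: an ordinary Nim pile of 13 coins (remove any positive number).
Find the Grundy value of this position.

14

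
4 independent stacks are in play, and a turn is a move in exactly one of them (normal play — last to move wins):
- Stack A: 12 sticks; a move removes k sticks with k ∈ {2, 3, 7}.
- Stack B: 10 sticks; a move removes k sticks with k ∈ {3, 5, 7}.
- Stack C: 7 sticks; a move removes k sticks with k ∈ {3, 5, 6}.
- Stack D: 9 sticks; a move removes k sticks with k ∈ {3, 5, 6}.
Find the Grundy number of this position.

Build the Grundy sequence for stack A with g(k) = mex{g(k−s) : s ∈ {2, 3, 7}, s ≤ k}:
k:     0  1  2  3  4  5  6  7  8  9 10 11 12
g(k):  0  0  1  1  2  0  0  1  1  2  0  0  1
So g(12) = 1.
Build the Grundy sequence for stack B with g(k) = mex{g(k−s) : s ∈ {3, 5, 7}, s ≤ k}:
g(0) = mex{} = 0
g(1) = mex{} = 0
g(2) = mex{} = 0
g(3) = mex{0} = 1
g(4) = mex{0} = 1
g(5) = mex{0} = 1
g(6) = mex{0,1} = 2
g(7) = mex{0,1} = 2
g(8) = mex{0,1} = 2
g(9) = mex{0,1,2} = 3
g(10) = mex{1,2} = 0
So g(10) = 0.
Build the Grundy sequence for stack C with g(k) = mex{g(k−s) : s ∈ {3, 5, 6}, s ≤ k}:
k:     0  1  2  3  4  5  6  7
g(k):  0  0  0  1  1  1  2  2
So g(7) = 2.
Grundy values for stack D (subtraction set {3, 5, 6}):
k:     0  1  2  3  4  5  6  7  8  9
g(k):  0  0  0  1  1  1  2  2  2  0
So g(9) = 0.
By the Sprague-Grundy theorem, the Grundy value of a sum of independent games is the XOR of the component values.
Combined value = 1 ⊕ 0 ⊕ 2 ⊕ 0 = 3.

3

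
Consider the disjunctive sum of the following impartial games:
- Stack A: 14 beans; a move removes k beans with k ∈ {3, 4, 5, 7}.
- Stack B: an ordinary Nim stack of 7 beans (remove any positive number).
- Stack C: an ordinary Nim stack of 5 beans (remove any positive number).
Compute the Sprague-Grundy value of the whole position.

For stack A, compute g(0), g(1), … with moves {3, 4, 5, 7}:
g(0) = mex{} = 0
g(1) = mex{} = 0
g(2) = mex{} = 0
g(3) = mex{0} = 1
g(4) = mex{0} = 1
g(5) = mex{0} = 1
g(6) = mex{0,1} = 2
g(7) = mex{0,1} = 2
g(8) = mex{0,1} = 2
g(9) = mex{0,1,2} = 3
g(10) = mex{1,2} = 0
g(11) = mex{1,2} = 0
g(12) = mex{1,2,3} = 0
g(13) = mex{0,2,3} = 1
g(14) = mex{0,2,3} = 1
So g(14) = 1.
Stack B is a plain Nim stack of size 7, so its Grundy value is 7.
Stack C is a plain Nim stack of size 5, so its Grundy value is 5.
The value of a disjunctive sum is the nim-sum of the parts.
Combined value = 1 XOR 7 XOR 5 = 3.

3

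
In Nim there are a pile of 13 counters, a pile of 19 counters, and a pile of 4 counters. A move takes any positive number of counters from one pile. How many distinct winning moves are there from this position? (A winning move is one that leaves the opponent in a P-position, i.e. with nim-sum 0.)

1

Write each in binary and XOR column by column:
  01101  (13)
  10011  (19)
  00100  (4)
  -----
  11010  (26)
The overall nim-sum is X = 26. A pile of size p has a winning move iff p XOR X < p (reduce it to p XOR X).
  13: 13 XOR 26 = 23 ≥ 13 — no move.
  19: 19 XOR 26 = 9 < 19 — winning move (to 9).
  4: 4 XOR 26 = 30 ≥ 4 — no move.
That gives 1 winning move.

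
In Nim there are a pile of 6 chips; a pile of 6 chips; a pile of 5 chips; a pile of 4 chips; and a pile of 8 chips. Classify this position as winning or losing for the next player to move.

Nim-sum: 6 ^ 6 ^ 5 ^ 4 ^ 8 = 9.
The nim-sum is 9 ≠ 0, so this is an N-position: the player to move can win.

Winning position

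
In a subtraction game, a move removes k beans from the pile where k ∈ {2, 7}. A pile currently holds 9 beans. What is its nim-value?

Grundy values for subtraction set {2, 7}:
k:     0  1  2  3  4  5  6  7  8  9
g(k):  0  0  1  1  0  0  1  1  2  0
So g(9) = 0.

0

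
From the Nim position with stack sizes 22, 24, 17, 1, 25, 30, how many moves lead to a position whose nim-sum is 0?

5

Compute the nim-sum pairwise:
22 XOR 24 = 14
14 XOR 17 = 31
31 XOR 1 = 30
30 XOR 25 = 7
7 XOR 30 = 25
The overall nim-sum is X = 25. A stack of size p has a winning move iff p XOR X < p (reduce it to p XOR X).
  22: 22 XOR 25 = 15 < 22 — winning move (to 15).
  24: 24 XOR 25 = 1 < 24 — winning move (to 1).
  17: 17 XOR 25 = 8 < 17 — winning move (to 8).
  1: 1 XOR 25 = 24 ≥ 1 — no move.
  25: 25 XOR 25 = 0 < 25 — winning move (to 0).
  30: 30 XOR 25 = 7 < 30 — winning move (to 7).
That gives 5 winning moves.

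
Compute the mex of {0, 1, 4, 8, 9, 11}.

The values 0, 1 are all present; 2 is the first non-negative integer missing from the set.

2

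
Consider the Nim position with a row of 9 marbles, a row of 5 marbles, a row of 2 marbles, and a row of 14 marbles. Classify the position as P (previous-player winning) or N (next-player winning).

Compute the nim-sum pairwise:
9 ⊕ 5 = 12
12 ⊕ 2 = 14
14 ⊕ 14 = 0
The nim-sum is 0, so this is a P-position: the player to move is in a losing position under optimal play.

P-position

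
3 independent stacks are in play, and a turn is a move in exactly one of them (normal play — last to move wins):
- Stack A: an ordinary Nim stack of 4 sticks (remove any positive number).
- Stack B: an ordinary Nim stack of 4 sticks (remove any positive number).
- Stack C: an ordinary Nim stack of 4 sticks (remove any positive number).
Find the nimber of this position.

4

Stack A is a plain Nim stack of size 4, so its Grundy value is 4.
Stack B is a plain Nim stack of size 4, so its Grundy value is 4.
Stack C is a plain Nim stack of size 4, so its Grundy value is 4.
The value of a disjunctive sum is the nim-sum of the parts.
Combined value = 4 XOR 4 XOR 4 = 4.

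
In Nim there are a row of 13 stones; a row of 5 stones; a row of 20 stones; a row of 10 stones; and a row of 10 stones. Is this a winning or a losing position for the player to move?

Winning position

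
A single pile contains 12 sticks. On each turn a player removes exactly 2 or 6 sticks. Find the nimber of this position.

Build the Grundy sequence with g(k) = mex{g(k−s) : s ∈ {2, 6}, s ≤ k}:
g(0) = mex{} = 0
g(1) = mex{} = 0
g(2) = mex{0} = 1
g(3) = mex{0} = 1
g(4) = mex{1} = 0
g(5) = mex{1} = 0
g(6) = mex{0} = 1
g(7) = mex{0} = 1
g(8) = mex{1} = 0
g(9) = mex{1} = 0
g(10) = mex{0} = 1
g(11) = mex{0} = 1
g(12) = mex{1} = 0
So g(12) = 0.

0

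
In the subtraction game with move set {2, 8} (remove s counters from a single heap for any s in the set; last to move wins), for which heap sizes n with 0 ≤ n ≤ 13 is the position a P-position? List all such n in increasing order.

0, 1, 4, 5, 10, 11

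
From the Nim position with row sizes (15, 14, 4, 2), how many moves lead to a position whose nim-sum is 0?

3

Compute the nim-sum pairwise:
15 ⊕ 14 = 1
1 ⊕ 4 = 5
5 ⊕ 2 = 7
The overall nim-sum is X = 7. A row of size p has a winning move iff p XOR X < p (reduce it to p XOR X).
  15: 15 XOR 7 = 8 < 15 — winning move (to 8).
  14: 14 XOR 7 = 9 < 14 — winning move (to 9).
  4: 4 XOR 7 = 3 < 4 — winning move (to 3).
  2: 2 XOR 7 = 5 ≥ 2 — no move.
That gives 3 winning moves.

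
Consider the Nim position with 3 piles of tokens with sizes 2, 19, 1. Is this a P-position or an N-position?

N-position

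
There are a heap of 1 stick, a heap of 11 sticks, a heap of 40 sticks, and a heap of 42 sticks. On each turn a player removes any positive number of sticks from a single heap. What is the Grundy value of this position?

Bitwise XOR of the heap sizes:
  000001  (1)
  001011  (11)
  101000  (40)
  101010  (42)
  ------
  001000  (8)

8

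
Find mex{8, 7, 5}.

0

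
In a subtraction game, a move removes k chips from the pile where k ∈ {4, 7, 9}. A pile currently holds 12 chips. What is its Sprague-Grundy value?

Compute g(0), g(1), … for moves {4, 7, 9}:
k:     0  1  2  3  4  5  6  7  8  9 10 11 12
g(k):  0  0  0  0  1  1  1  1  2  2  2  2  3
So g(12) = 3.

3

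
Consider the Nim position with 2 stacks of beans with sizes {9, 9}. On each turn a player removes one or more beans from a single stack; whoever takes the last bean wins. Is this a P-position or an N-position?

P-position

In binary:
  1001  (9)
  1001  (9)
  ----
  0000  (0)
The nim-sum is 0, so this is a P-position: the player to move is in a losing position under optimal play.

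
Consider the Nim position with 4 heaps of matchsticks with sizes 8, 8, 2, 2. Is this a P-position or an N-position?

In binary:
  1000  (8)
  1000  (8)
  0010  (2)
  0010  (2)
  ----
  0000  (0)
The nim-sum is 0, so this is a P-position: the player to move is in a losing position under optimal play.

P-position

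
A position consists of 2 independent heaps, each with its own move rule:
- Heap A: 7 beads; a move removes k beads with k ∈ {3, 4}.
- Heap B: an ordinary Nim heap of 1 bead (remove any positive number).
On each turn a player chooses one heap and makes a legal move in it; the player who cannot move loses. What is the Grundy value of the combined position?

Grundy values for heap A (subtraction set {3, 4}):
k:     0  1  2  3  4  5  6  7
g(k):  0  0  0  1  1  1  2  0
So g(7) = 0.
Heap B is a plain Nim heap of size 1, so its Grundy value is 1.
The value of a disjunctive sum is the nim-sum of the parts.
Combined value = 0 XOR 1 = 1.

1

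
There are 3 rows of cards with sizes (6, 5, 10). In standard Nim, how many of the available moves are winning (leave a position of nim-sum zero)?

1

Compute the nim-sum pairwise:
6 ^ 5 = 3
3 ^ 10 = 9
The overall nim-sum is X = 9. A row of size p has a winning move iff p XOR X < p (reduce it to p XOR X).
  6: 6 XOR 9 = 15 ≥ 6 — no move.
  5: 5 XOR 9 = 12 ≥ 5 — no move.
  10: 10 XOR 9 = 3 < 10 — winning move (to 3).
That gives 1 winning move.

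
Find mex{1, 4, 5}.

0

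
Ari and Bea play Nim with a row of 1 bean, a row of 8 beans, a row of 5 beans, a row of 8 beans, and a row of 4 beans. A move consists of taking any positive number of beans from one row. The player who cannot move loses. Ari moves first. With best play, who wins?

Bea wins

Compute the nim-sum pairwise:
1 ^ 8 = 9
9 ^ 5 = 12
12 ^ 8 = 4
4 ^ 4 = 0
The nim-sum is 0, so this is a P-position: the player to move is in a losing position under optimal play; Ari is about to move from it and so loses — Bea wins.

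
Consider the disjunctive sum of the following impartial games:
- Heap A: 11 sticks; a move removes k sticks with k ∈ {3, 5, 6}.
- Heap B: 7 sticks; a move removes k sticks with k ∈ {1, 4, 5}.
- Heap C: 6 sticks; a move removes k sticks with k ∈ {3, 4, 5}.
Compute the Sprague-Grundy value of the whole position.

1

Grundy values for heap A (subtraction set {3, 5, 6}):
g(0) = mex{} = 0
g(1) = mex{} = 0
g(2) = mex{} = 0
g(3) = mex{0} = 1
g(4) = mex{0} = 1
g(5) = mex{0} = 1
g(6) = mex{0,1} = 2
g(7) = mex{0,1} = 2
g(8) = mex{0,1} = 2
g(9) = mex{1,2} = 0
g(10) = mex{1,2} = 0
g(11) = mex{1,2} = 0
So g(11) = 0.
Build the Grundy sequence for heap B with g(k) = mex{g(k−s) : s ∈ {1, 4, 5}, s ≤ k}:
k:     0  1  2  3  4  5  6  7
g(k):  0  1  0  1  2  3  2  3
So g(7) = 3.
For heap C, compute g(0), g(1), … with moves {3, 4, 5}:
k:     0  1  2  3  4  5  6
g(k):  0  0  0  1  1  1  2
So g(6) = 2.
By the Sprague-Grundy theorem, the Grundy value of a sum of independent games is the XOR of the component values.
Combined value = 0 XOR 3 XOR 2 = 1.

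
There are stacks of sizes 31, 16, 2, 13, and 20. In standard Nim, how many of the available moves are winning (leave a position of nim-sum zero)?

Compute the nim-sum pairwise:
31 XOR 16 = 15
15 XOR 2 = 13
13 XOR 13 = 0
0 XOR 20 = 20
The overall nim-sum is X = 20. A stack of size p has a winning move iff p XOR X < p (reduce it to p XOR X).
  31: 31 XOR 20 = 11 < 31 — winning move (to 11).
  16: 16 XOR 20 = 4 < 16 — winning move (to 4).
  2: 2 XOR 20 = 22 ≥ 2 — no move.
  13: 13 XOR 20 = 25 ≥ 13 — no move.
  20: 20 XOR 20 = 0 < 20 — winning move (to 0).
That gives 3 winning moves.

3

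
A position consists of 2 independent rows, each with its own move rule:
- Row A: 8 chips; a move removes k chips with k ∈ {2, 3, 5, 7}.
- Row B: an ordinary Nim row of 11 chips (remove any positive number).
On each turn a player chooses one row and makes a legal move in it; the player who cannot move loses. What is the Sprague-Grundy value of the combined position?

15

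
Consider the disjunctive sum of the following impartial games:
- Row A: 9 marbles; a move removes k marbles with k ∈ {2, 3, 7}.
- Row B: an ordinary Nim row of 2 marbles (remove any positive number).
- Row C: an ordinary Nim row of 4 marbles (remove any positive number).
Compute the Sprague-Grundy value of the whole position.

Grundy values for row A (subtraction set {2, 3, 7}):
g(0) = mex{} = 0
g(1) = mex{} = 0
g(2) = mex{0} = 1
g(3) = mex{0} = 1
g(4) = mex{0,1} = 2
g(5) = mex{1} = 0
g(6) = mex{1,2} = 0
g(7) = mex{0,2} = 1
g(8) = mex{0} = 1
g(9) = mex{0,1} = 2
So g(9) = 2.
Row B is a plain Nim row of size 2, so its Grundy value is 2.
Row C is a plain Nim row of size 4, so its Grundy value is 4.
The value of a disjunctive sum is the nim-sum of the parts.
Combined value = 2 XOR 2 XOR 4 = 4.

4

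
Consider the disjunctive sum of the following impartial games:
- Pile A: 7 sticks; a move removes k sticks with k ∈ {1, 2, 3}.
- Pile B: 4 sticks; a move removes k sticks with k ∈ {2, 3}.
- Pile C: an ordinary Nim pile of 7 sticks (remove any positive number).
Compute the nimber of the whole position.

6

Grundy values for pile A (subtraction set {1, 2, 3}):
g(0) = mex{} = 0
g(1) = mex{0} = 1
g(2) = mex{0,1} = 2
g(3) = mex{0,1,2} = 3
g(4) = mex{1,2,3} = 0
g(5) = mex{0,2,3} = 1
g(6) = mex{0,1,3} = 2
g(7) = mex{0,1,2} = 3
So g(7) = 3.
Grundy values for pile B (subtraction set {2, 3}):
k:     0  1  2  3  4
g(k):  0  0  1  1  2
So g(4) = 2.
Pile C is a plain Nim pile of size 7, so its Grundy value is 7.
The value of a disjunctive sum is the nim-sum of the parts.
Combined value = 3 XOR 2 XOR 7 = 6.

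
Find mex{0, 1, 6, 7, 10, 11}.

The values 0, 1 are all present; 2 is the first non-negative integer missing from the set.

2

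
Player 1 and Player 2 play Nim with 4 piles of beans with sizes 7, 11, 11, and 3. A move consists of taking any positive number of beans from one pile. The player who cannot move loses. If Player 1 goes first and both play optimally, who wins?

Nim-sum: 7 ⊕ 11 ⊕ 11 ⊕ 3 = 4.
The nim-sum is 4 ≠ 0, so this is an N-position: the player to move can win; Player 1 has a winning move.

Player 1 wins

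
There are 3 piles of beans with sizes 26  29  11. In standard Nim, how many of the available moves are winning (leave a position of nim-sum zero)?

3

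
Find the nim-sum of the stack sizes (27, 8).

19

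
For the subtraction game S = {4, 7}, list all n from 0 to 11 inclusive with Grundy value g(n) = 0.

0, 1, 2, 3, 11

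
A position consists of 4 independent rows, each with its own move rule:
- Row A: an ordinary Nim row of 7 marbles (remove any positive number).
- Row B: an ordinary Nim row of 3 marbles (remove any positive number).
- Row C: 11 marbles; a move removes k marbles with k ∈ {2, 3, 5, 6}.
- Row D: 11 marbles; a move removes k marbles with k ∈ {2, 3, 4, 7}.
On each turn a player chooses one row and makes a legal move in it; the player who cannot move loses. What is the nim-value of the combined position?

5

Row A is a plain Nim row of size 7, so its Grundy value is 7.
Row B is a plain Nim row of size 3, so its Grundy value is 3.
Grundy values for row C (subtraction set {2, 3, 5, 6}):
g(0) = mex{} = 0
g(1) = mex{} = 0
g(2) = mex{0} = 1
g(3) = mex{0} = 1
g(4) = mex{0,1} = 2
g(5) = mex{0,1} = 2
g(6) = mex{0,1,2} = 3
g(7) = mex{0,1,2} = 3
g(8) = mex{1,2,3} = 0
g(9) = mex{1,2,3} = 0
g(10) = mex{0,2,3} = 1
g(11) = mex{0,2,3} = 1
So g(11) = 1.
Grundy values for row D (subtraction set {2, 3, 4, 7}):
k:     0  1  2  3  4  5  6  7  8  9 10 11
g(k):  0  0  1  1  2  2  0  3  1  4  2  0
So g(11) = 0.
By the Sprague-Grundy theorem, the Grundy value of a sum of independent games is the XOR of the component values.
Combined value = 7 ⊕ 3 ⊕ 1 ⊕ 0 = 5.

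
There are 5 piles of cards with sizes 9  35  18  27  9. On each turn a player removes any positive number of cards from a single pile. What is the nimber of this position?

Write each in binary and XOR column by column:
  001001  (9)
  100011  (35)
  010010  (18)
  011011  (27)
  001001  (9)
  ------
  101010  (42)

42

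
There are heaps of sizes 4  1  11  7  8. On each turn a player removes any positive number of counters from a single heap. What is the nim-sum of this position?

Compute the nim-sum pairwise:
4 XOR 1 = 5
5 XOR 11 = 14
14 XOR 7 = 9
9 XOR 8 = 1

1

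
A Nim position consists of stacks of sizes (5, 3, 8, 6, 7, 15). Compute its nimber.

0

Compute the nim-sum pairwise:
5 ^ 3 = 6
6 ^ 8 = 14
14 ^ 6 = 8
8 ^ 7 = 15
15 ^ 15 = 0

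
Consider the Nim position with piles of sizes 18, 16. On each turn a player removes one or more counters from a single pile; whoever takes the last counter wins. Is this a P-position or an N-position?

N-position

Compute the nim-sum pairwise:
18 ⊕ 16 = 2
The nim-sum is 2 ≠ 0, so this is an N-position: the player to move can win.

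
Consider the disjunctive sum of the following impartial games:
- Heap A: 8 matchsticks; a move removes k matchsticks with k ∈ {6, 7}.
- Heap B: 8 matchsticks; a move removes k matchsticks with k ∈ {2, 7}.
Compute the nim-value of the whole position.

3

For heap A, compute g(0), g(1), … with moves {6, 7}:
g(0) = mex{} = 0
g(1) = mex{} = 0
g(2) = mex{} = 0
g(3) = mex{} = 0
g(4) = mex{} = 0
g(5) = mex{} = 0
g(6) = mex{0} = 1
g(7) = mex{0} = 1
g(8) = mex{0} = 1
So g(8) = 1.
Grundy values for heap B (subtraction set {2, 7}):
g(0) = mex{} = 0
g(1) = mex{} = 0
g(2) = mex{0} = 1
g(3) = mex{0} = 1
g(4) = mex{1} = 0
g(5) = mex{1} = 0
g(6) = mex{0} = 1
g(7) = mex{0} = 1
g(8) = mex{0,1} = 2
So g(8) = 2.
The value of a disjunctive sum is the nim-sum of the parts.
Combined value = 1 ⊕ 2 = 3.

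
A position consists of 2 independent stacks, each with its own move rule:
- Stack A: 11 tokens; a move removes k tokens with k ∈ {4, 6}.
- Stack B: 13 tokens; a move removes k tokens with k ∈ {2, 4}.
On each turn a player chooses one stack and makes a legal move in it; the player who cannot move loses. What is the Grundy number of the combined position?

0

Build the Grundy sequence for stack A with g(k) = mex{g(k−s) : s ∈ {4, 6}, s ≤ k}:
g(0) = mex{} = 0
g(1) = mex{} = 0
g(2) = mex{} = 0
g(3) = mex{} = 0
g(4) = mex{0} = 1
g(5) = mex{0} = 1
g(6) = mex{0} = 1
g(7) = mex{0} = 1
g(8) = mex{0,1} = 2
g(9) = mex{0,1} = 2
g(10) = mex{1} = 0
g(11) = mex{1} = 0
So g(11) = 0.
For stack B, compute g(0), g(1), … with moves {2, 4}:
g(0) = mex{} = 0
g(1) = mex{} = 0
g(2) = mex{0} = 1
g(3) = mex{0} = 1
g(4) = mex{0,1} = 2
g(5) = mex{0,1} = 2
g(6) = mex{1,2} = 0
g(7) = mex{1,2} = 0
g(8) = mex{0,2} = 1
g(9) = mex{0,2} = 1
g(10) = mex{0,1} = 2
g(11) = mex{0,1} = 2
g(12) = mex{1,2} = 0
g(13) = mex{1,2} = 0
So g(13) = 0.
The value of a disjunctive sum is the nim-sum of the parts.
Combined value = 0 XOR 0 = 0.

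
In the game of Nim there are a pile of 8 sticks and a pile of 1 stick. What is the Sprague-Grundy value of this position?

9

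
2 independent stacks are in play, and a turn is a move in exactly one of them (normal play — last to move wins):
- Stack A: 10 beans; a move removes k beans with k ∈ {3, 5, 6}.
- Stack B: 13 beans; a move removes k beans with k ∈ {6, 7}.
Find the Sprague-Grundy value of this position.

Build the Grundy sequence for stack A with g(k) = mex{g(k−s) : s ∈ {3, 5, 6}, s ≤ k}:
k:     0  1  2  3  4  5  6  7  8  9 10
g(k):  0  0  0  1  1  1  2  2  2  0  0
So g(10) = 0.
Build the Grundy sequence for stack B with g(k) = mex{g(k−s) : s ∈ {6, 7}, s ≤ k}:
k:     0  1  2  3  4  5  6  7  8  9 10 11 12 13
g(k):  0  0  0  0  0  0  1  1  1  1  1  1  2  0
So g(13) = 0.
By the Sprague-Grundy theorem, the Grundy value of a sum of independent games is the XOR of the component values.
Combined value = 0 ⊕ 0 = 0.

0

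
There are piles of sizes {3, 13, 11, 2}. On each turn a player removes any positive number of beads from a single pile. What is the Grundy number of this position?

Compute the nim-sum pairwise:
3 XOR 13 = 14
14 XOR 11 = 5
5 XOR 2 = 7

7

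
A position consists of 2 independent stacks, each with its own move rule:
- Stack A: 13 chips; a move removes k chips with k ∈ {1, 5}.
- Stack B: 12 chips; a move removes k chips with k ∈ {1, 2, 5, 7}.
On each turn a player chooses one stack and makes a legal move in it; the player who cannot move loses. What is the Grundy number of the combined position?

1

For stack A, compute g(0), g(1), … with moves {1, 5}:
k:     0  1  2  3  4  5  6  7  8  9 10 11 12 13
g(k):  0  1  0  1  0  1  0  1  0  1  0  1  0  1
So g(13) = 1.
Grundy values for stack B (subtraction set {1, 2, 5, 7}):
k:     0  1  2  3  4  5  6  7  8  9 10 11 12
g(k):  0  1  2  0  1  2  0  1  2  0  1  2  0
So g(12) = 0.
The value of a disjunctive sum is the nim-sum of the parts.
Combined value = 1 XOR 0 = 1.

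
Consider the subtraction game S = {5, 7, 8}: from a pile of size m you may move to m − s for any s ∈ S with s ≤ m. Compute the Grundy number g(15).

Grundy values for subtraction set {5, 7, 8}:
k:     0  1  2  3  4  5  6  7  8  9 10 11 12 13 14 15
g(k):  0  0  0  0  0  1  1  1  1  1  2  2  2  0  0  0
So g(15) = 0.

0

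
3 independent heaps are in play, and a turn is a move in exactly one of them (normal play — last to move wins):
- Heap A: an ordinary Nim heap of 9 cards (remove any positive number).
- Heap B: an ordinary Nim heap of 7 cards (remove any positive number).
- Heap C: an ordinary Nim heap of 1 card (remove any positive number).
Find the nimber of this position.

15

Heap A is a plain Nim heap of size 9, so its Grundy value is 9.
Heap B is a plain Nim heap of size 7, so its Grundy value is 7.
Heap C is a plain Nim heap of size 1, so its Grundy value is 1.
By the Sprague-Grundy theorem, the Grundy value of a sum of independent games is the XOR of the component values.
Combined value = 9 XOR 7 XOR 1 = 15.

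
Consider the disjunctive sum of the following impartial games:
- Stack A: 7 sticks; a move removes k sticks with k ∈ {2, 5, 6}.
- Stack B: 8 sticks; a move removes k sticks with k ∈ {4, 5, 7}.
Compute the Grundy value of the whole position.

Build the Grundy sequence for stack A with g(k) = mex{g(k−s) : s ∈ {2, 5, 6}, s ≤ k}:
g(0) = mex{} = 0
g(1) = mex{} = 0
g(2) = mex{0} = 1
g(3) = mex{0} = 1
g(4) = mex{1} = 0
g(5) = mex{0,1} = 2
g(6) = mex{0} = 1
g(7) = mex{0,1,2} = 3
So g(7) = 3.
Grundy values for stack B (subtraction set {4, 5, 7}):
g(0) = mex{} = 0
g(1) = mex{} = 0
g(2) = mex{} = 0
g(3) = mex{} = 0
g(4) = mex{0} = 1
g(5) = mex{0} = 1
g(6) = mex{0} = 1
g(7) = mex{0} = 1
g(8) = mex{0,1} = 2
So g(8) = 2.
The value of a disjunctive sum is the nim-sum of the parts.
Combined value = 3 ⊕ 2 = 1.

1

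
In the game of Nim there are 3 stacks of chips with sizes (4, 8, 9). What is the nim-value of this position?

In binary:
  0100  (4)
  1000  (8)
  1001  (9)
  ----
  0101  (5)

5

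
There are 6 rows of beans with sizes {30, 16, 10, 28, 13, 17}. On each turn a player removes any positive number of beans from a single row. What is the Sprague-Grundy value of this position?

Compute the nim-sum pairwise:
30 ^ 16 = 14
14 ^ 10 = 4
4 ^ 28 = 24
24 ^ 13 = 21
21 ^ 17 = 4

4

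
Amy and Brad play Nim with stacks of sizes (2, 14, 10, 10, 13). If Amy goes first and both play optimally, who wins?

Bitwise XOR of the heap sizes:
  0010  (2)
  1110  (14)
  1010  (10)
  1010  (10)
  1101  (13)
  ----
  0001  (1)
The nim-sum is 1 ≠ 0, so this is an N-position: the player to move can win; Amy has a winning move.

Amy wins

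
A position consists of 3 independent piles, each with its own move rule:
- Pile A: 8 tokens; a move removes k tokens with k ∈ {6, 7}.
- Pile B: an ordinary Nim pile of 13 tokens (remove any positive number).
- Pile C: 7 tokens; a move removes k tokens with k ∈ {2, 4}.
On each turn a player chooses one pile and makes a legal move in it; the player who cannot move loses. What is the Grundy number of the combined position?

12

Grundy values for pile A (subtraction set {6, 7}):
k:     0  1  2  3  4  5  6  7  8
g(k):  0  0  0  0  0  0  1  1  1
So g(8) = 1.
Pile B is a plain Nim pile of size 13, so its Grundy value is 13.
Grundy values for pile C (subtraction set {2, 4}):
k:     0  1  2  3  4  5  6  7
g(k):  0  0  1  1  2  2  0  0
So g(7) = 0.
The value of a disjunctive sum is the nim-sum of the parts.
Combined value = 1 XOR 13 XOR 0 = 12.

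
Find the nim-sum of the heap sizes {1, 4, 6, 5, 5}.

Bitwise XOR of the heap sizes:
  001  (1)
  100  (4)
  110  (6)
  101  (5)
  101  (5)
  ---
  011  (3)

3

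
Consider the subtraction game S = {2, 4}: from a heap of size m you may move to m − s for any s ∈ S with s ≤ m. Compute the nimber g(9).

Build the Grundy sequence with g(k) = mex{g(k−s) : s ∈ {2, 4}, s ≤ k}:
g(0) = mex{} = 0
g(1) = mex{} = 0
g(2) = mex{0} = 1
g(3) = mex{0} = 1
g(4) = mex{0,1} = 2
g(5) = mex{0,1} = 2
g(6) = mex{1,2} = 0
g(7) = mex{1,2} = 0
g(8) = mex{0,2} = 1
g(9) = mex{0,2} = 1
So g(9) = 1.

1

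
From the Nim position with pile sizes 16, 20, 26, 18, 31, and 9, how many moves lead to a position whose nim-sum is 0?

5

Nim-sum: 16 XOR 20 XOR 26 XOR 18 XOR 31 XOR 9 = 26.
The overall nim-sum is X = 26. A pile of size p has a winning move iff p XOR X < p (reduce it to p XOR X).
  16: 16 XOR 26 = 10 < 16 — winning move (to 10).
  20: 20 XOR 26 = 14 < 20 — winning move (to 14).
  26: 26 XOR 26 = 0 < 26 — winning move (to 0).
  18: 18 XOR 26 = 8 < 18 — winning move (to 8).
  31: 31 XOR 26 = 5 < 31 — winning move (to 5).
  9: 9 XOR 26 = 19 ≥ 9 — no move.
That gives 5 winning moves.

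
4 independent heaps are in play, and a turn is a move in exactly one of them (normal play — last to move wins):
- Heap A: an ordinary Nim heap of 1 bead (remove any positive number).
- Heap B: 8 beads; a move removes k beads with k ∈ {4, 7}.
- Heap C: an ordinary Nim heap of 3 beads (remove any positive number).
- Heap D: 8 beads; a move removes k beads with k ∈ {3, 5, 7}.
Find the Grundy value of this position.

Heap A is a plain Nim heap of size 1, so its Grundy value is 1.
Grundy values for heap B (subtraction set {4, 7}):
k:     0  1  2  3  4  5  6  7  8
g(k):  0  0  0  0  1  1  1  1  2
So g(8) = 2.
Heap C is a plain Nim heap of size 3, so its Grundy value is 3.
Grundy values for heap D (subtraction set {3, 5, 7}):
g(0) = mex{} = 0
g(1) = mex{} = 0
g(2) = mex{} = 0
g(3) = mex{0} = 1
g(4) = mex{0} = 1
g(5) = mex{0} = 1
g(6) = mex{0,1} = 2
g(7) = mex{0,1} = 2
g(8) = mex{0,1} = 2
So g(8) = 2.
The value of a disjunctive sum is the nim-sum of the parts.
Combined value = 1 XOR 2 XOR 3 XOR 2 = 2.

2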